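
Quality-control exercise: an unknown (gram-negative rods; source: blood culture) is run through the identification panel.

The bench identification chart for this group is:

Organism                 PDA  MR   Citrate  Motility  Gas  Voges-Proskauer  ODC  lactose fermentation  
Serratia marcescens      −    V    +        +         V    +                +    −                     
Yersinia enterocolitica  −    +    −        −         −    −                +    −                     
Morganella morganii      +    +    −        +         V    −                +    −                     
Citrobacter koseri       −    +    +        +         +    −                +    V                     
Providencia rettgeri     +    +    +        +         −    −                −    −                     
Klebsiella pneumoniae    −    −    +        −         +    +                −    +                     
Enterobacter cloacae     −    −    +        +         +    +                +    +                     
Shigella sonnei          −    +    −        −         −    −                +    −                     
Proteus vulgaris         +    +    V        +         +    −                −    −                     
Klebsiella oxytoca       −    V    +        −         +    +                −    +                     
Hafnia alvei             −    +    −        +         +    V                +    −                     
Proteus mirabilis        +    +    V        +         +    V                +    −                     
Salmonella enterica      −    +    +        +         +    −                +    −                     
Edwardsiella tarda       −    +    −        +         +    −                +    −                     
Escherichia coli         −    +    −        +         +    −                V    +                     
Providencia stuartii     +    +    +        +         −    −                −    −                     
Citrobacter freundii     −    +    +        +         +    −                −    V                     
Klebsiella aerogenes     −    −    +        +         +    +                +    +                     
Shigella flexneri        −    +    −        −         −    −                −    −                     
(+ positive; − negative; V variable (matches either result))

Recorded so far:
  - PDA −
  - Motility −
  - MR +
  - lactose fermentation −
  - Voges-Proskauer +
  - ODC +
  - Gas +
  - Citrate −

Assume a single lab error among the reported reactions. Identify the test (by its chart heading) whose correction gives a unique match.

As reported, no row in the chart matches all 8 reactions.
Reversing lactose fermentation → still no organism matches.
Reversing Gas → still no organism matches.
Reversing MR → still no organism matches.
Reversing PDA → still no organism matches.
Reversing Citrate → still no organism matches.
Reversing Voges-Proskauer → still no organism matches.
Reversing ODC → still no organism matches.
Reversing Motility (to +) → unique match: Hafnia alvei.

Motility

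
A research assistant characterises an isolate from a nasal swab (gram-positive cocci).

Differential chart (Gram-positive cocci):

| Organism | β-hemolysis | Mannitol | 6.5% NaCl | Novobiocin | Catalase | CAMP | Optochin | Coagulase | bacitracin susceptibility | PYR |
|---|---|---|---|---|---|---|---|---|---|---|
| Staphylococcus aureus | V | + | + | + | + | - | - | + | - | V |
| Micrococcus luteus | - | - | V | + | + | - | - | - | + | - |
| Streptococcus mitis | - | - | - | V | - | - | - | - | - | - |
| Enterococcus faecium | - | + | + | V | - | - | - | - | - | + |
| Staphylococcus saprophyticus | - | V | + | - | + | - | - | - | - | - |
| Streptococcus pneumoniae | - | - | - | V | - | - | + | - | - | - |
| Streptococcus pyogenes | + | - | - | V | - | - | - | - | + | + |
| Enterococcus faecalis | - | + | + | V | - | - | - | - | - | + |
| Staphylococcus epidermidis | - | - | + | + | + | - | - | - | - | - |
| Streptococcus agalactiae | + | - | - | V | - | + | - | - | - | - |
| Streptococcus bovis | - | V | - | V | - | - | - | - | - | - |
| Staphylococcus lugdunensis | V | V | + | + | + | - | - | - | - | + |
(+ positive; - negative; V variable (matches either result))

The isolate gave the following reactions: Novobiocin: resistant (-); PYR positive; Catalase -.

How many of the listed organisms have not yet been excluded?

3

Novobiocin -: excludes Staphylococcus aureus, Micrococcus luteus, Staphylococcus epidermidis, Staphylococcus lugdunensis — 8 left.
PYR +: excludes 5 organisms — 3 left.
Catalase -: all 3 remaining candidates are consistent.
Still consistent: Enterococcus faecalis, Enterococcus faecium, Streptococcus pyogenes.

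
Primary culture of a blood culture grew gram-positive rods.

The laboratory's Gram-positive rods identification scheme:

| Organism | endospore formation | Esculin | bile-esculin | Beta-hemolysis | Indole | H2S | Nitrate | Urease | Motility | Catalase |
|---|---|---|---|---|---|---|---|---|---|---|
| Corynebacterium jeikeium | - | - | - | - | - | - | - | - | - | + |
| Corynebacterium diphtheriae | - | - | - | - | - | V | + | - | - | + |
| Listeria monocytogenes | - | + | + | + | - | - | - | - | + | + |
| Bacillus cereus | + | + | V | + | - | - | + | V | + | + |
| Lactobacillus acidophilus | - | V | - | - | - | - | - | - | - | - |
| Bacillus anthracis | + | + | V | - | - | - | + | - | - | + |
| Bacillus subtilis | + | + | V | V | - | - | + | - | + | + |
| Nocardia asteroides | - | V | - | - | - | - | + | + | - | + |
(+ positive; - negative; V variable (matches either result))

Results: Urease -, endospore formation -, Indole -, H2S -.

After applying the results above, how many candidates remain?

Indole -: all 8 remaining candidates are consistent.
H2S -: all 8 remaining candidates are consistent.
endospore formation -: excludes Bacillus cereus, Bacillus anthracis, Bacillus subtilis — 5 left.
Urease -: excludes Nocardia asteroides — 4 left.
Still consistent: Corynebacterium diphtheriae, Corynebacterium jeikeium, Lactobacillus acidophilus, Listeria monocytogenes.

4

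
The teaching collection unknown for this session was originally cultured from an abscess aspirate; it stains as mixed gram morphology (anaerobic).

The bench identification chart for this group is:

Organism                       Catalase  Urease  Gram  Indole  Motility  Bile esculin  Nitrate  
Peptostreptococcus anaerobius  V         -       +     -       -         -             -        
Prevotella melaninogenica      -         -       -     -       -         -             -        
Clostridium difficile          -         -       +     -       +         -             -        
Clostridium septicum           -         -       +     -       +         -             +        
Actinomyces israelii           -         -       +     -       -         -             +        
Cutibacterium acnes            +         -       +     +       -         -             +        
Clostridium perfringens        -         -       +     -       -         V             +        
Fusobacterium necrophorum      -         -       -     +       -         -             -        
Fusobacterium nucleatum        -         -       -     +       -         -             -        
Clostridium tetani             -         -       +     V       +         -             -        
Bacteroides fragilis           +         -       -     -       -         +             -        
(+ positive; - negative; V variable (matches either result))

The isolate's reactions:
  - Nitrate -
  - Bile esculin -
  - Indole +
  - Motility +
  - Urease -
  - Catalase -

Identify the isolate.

Motility +: excludes 8 organisms — 3 left.
Urease -: all 3 remaining candidates are consistent.
Nitrate -: excludes Clostridium septicum — 2 left.
Catalase -: all 2 remaining candidates are consistent.
Indole +: excludes Clostridium difficile — 1 left.
Bile esculin -: the one remaining candidate is consistent.

Clostridium tetani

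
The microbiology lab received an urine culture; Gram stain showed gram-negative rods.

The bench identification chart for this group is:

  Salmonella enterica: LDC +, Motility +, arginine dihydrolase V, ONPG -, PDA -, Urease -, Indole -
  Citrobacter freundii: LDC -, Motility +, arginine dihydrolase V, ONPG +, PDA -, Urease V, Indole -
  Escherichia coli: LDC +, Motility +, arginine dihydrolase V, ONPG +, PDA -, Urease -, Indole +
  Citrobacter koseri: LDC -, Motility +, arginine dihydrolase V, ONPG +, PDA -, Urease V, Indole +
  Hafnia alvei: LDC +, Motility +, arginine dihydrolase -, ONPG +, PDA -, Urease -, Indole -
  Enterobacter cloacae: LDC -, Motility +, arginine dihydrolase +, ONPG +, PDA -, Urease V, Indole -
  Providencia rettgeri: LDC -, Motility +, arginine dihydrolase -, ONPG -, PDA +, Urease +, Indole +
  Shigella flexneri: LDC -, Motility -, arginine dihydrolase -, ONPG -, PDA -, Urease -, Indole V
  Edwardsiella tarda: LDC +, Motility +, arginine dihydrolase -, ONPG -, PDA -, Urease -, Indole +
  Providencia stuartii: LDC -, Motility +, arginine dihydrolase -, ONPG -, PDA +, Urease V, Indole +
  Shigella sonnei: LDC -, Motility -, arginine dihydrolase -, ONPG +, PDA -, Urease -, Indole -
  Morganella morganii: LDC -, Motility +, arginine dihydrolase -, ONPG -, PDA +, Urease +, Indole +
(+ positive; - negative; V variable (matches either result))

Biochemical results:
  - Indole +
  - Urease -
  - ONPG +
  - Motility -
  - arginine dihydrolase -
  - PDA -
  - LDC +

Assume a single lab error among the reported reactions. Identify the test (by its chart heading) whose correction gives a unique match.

As reported, no row in the chart matches all 7 reactions.
Reversing arginine dihydrolase → still no organism matches.
Reversing LDC → still no organism matches.
Reversing Urease → still no organism matches.
Reversing Indole → still no organism matches.
Reversing Motility (to +) → unique match: Escherichia coli.
Reversing ONPG → still no organism matches.
Reversing PDA → still no organism matches.

Motility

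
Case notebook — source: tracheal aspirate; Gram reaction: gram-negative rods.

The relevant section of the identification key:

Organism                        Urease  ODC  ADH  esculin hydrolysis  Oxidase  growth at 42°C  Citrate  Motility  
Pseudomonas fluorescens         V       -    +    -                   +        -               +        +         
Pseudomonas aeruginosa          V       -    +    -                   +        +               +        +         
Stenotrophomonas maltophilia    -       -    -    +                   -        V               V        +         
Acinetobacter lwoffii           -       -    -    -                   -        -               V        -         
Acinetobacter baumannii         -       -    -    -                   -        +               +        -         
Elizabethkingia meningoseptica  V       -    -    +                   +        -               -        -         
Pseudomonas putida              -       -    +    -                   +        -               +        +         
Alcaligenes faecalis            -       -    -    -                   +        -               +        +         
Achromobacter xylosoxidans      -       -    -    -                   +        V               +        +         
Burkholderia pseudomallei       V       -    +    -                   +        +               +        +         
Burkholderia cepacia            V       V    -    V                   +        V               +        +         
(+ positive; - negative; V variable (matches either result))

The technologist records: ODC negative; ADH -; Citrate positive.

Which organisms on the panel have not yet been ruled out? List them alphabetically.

Citrate +: excludes Elizabethkingia meningoseptica — 10 left.
ADH -: excludes Pseudomonas fluorescens, Pseudomonas aeruginosa, Pseudomonas putida, Burkholderia pseudomallei — 6 left.
ODC -: all 6 remaining candidates are consistent.

Achromobacter xylosoxidans, Acinetobacter baumannii, Acinetobacter lwoffii, Alcaligenes faecalis, Burkholderia cepacia, Stenotrophomonas maltophilia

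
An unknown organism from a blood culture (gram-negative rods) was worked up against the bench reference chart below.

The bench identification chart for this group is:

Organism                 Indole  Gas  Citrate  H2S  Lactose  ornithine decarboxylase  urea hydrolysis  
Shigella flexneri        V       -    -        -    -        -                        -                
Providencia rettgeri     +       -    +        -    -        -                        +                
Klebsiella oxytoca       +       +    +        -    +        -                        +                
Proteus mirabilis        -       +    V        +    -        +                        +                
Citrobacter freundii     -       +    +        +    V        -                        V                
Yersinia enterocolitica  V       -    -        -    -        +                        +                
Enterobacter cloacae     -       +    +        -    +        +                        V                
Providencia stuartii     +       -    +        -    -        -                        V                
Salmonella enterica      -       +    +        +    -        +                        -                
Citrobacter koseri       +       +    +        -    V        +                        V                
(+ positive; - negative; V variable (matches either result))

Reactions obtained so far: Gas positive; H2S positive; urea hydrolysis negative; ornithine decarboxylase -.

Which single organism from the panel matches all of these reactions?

ornithine decarboxylase -: excludes 5 organisms — 5 left.
Gas +: excludes Shigella flexneri, Providencia rettgeri, Providencia stuartii — 2 left.
urea hydrolysis -: excludes Klebsiella oxytoca — 1 left.
H2S +: the one remaining candidate is consistent.

Citrobacter freundii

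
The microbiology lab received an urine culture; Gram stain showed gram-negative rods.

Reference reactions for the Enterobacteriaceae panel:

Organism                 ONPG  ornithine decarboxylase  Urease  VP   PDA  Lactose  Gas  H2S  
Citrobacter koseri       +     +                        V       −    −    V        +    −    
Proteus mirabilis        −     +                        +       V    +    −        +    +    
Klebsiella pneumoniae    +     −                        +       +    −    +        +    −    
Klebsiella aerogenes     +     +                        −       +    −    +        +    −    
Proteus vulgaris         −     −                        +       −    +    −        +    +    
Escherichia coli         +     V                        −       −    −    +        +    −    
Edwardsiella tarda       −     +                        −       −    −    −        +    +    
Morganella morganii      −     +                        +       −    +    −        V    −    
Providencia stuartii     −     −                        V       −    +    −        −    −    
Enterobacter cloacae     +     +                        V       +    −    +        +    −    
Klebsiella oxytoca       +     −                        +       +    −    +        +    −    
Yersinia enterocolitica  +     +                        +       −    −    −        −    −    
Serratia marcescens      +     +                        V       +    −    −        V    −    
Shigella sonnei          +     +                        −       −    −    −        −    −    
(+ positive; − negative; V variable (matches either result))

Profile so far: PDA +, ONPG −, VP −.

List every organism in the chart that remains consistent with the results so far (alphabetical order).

PDA +: excludes 10 organisms — 4 left.
VP −: all 4 remaining candidates are consistent.
ONPG −: all 4 remaining candidates are consistent.

Morganella morganii, Proteus mirabilis, Proteus vulgaris, Providencia stuartii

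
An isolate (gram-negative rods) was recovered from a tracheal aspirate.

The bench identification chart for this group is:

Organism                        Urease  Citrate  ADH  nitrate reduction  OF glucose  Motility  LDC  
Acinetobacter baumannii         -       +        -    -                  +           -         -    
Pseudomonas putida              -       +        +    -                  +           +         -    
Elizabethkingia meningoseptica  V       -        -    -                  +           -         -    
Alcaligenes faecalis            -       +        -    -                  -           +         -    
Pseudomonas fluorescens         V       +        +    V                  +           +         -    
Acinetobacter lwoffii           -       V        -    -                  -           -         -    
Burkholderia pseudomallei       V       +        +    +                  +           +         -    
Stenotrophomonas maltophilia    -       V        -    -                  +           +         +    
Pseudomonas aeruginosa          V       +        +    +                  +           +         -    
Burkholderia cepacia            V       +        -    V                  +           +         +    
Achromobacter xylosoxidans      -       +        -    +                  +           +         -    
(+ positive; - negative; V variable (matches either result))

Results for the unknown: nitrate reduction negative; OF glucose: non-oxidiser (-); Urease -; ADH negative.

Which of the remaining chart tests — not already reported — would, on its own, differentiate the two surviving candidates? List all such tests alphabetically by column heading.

ADH -: excludes Pseudomonas putida, Pseudomonas fluorescens, Burkholderia pseudomallei, Pseudomonas aeruginosa — 7 left.
Urease -: all 7 remaining candidates are consistent.
nitrate reduction -: excludes Achromobacter xylosoxidans — 6 left.
OF glucose -: excludes Acinetobacter baumannii, Elizabethkingia meningoseptica, Stenotrophomonas maltophilia, Burkholderia cepacia — 2 left.
Two candidates remain: Acinetobacter lwoffii and Alcaligenes faecalis.
  Citrate: V vs + — variable for at least one, does not separate.
  Motility: Acinetobacter lwoffii -, Alcaligenes faecalis + — discriminates.
  LDC: - vs - — same for both, does not separate.

Motility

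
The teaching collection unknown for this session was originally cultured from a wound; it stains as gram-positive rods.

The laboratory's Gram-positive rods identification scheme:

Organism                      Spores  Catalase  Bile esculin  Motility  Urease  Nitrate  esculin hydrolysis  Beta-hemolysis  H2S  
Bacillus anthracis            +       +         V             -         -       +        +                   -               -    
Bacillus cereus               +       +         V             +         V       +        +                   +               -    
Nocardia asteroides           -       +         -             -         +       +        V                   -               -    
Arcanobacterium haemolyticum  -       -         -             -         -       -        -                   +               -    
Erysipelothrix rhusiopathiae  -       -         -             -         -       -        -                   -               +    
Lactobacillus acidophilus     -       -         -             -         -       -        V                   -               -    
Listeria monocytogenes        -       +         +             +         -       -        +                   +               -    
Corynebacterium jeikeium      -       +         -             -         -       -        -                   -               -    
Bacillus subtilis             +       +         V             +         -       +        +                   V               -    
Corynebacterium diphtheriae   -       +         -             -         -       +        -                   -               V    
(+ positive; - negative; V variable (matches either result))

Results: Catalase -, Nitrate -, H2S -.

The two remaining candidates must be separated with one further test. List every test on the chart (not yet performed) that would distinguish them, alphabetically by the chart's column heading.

Nitrate -: excludes 5 organisms — 5 left.
Catalase -: excludes Listeria monocytogenes, Corynebacterium jeikeium — 3 left.
H2S -: excludes Erysipelothrix rhusiopathiae — 2 left.
Two candidates remain: Arcanobacterium haemolyticum and Lactobacillus acidophilus.
  Spores: - vs - — same for both, does not separate.
  Bile esculin: - vs - — same for both, does not separate.
  Motility: - vs - — same for both, does not separate.
  Urease: - vs - — same for both, does not separate.
  esculin hydrolysis: - vs V — variable for at least one, does not separate.
  Beta-hemolysis: Arcanobacterium haemolyticum +, Lactobacillus acidophilus - — discriminates.

Beta-hemolysis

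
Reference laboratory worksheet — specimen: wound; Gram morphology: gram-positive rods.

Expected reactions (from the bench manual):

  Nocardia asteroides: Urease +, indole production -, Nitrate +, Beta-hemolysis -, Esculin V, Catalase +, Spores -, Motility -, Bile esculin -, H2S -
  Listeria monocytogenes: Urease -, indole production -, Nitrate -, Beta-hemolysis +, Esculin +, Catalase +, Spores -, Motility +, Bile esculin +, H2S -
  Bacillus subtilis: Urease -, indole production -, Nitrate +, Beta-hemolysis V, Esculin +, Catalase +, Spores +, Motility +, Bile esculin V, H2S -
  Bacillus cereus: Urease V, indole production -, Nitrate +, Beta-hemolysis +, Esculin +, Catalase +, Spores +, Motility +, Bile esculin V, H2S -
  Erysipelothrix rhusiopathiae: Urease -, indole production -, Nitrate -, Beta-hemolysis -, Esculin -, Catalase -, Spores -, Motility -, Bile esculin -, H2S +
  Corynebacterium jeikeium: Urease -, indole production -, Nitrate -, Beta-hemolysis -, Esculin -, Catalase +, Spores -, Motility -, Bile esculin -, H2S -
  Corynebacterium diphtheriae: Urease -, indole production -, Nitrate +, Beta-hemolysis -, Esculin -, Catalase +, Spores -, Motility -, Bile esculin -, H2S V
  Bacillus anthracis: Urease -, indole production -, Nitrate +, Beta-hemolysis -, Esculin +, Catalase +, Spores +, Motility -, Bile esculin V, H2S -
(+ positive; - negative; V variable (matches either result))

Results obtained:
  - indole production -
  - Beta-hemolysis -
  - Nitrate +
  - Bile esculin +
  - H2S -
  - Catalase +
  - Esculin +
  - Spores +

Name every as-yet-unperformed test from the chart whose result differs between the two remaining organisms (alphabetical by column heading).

Nitrate +: excludes Listeria monocytogenes, Erysipelothrix rhusiopathiae, Corynebacterium jeikeium — 5 left.
indole production -: all 5 remaining candidates are consistent.
Bile esculin +: excludes Nocardia asteroides, Corynebacterium diphtheriae — 3 left.
H2S -: all 3 remaining candidates are consistent.
Spores +: all 3 remaining candidates are consistent.
Esculin +: all 3 remaining candidates are consistent.
Catalase +: all 3 remaining candidates are consistent.
Beta-hemolysis -: excludes Bacillus cereus — 2 left.
Two candidates remain: Bacillus anthracis and Bacillus subtilis.
  Urease: - vs - — same for both, does not separate.
  Motility: Bacillus anthracis -, Bacillus subtilis + — discriminates.

Motility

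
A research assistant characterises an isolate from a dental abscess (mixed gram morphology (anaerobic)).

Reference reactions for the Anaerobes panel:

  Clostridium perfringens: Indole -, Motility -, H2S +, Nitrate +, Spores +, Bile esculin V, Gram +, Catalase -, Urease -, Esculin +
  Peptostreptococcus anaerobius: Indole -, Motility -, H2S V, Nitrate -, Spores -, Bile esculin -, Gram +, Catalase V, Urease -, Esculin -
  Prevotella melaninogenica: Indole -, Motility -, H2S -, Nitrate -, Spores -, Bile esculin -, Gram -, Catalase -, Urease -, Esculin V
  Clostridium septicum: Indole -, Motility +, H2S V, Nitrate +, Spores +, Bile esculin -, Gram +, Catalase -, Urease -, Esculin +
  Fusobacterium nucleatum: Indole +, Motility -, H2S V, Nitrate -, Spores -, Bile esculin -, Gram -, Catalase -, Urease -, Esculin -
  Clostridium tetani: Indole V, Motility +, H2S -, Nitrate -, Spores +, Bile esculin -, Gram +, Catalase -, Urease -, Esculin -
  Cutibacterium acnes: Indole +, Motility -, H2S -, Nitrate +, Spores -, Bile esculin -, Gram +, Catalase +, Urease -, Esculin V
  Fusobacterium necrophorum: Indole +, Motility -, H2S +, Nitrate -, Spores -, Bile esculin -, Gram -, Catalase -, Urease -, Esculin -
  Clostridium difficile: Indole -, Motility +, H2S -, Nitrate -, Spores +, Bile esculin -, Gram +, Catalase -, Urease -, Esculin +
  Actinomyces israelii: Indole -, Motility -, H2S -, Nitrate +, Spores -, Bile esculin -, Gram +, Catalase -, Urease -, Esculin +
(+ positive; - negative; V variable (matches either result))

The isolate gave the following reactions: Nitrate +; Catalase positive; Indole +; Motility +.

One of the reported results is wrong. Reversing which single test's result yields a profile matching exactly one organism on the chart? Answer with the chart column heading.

Motility

As reported, no row in the chart matches all 4 reactions.
Reversing Motility (to -) → unique match: Cutibacterium acnes.
Reversing Catalase → still no organism matches.
Reversing Indole → still no organism matches.
Reversing Nitrate → still no organism matches.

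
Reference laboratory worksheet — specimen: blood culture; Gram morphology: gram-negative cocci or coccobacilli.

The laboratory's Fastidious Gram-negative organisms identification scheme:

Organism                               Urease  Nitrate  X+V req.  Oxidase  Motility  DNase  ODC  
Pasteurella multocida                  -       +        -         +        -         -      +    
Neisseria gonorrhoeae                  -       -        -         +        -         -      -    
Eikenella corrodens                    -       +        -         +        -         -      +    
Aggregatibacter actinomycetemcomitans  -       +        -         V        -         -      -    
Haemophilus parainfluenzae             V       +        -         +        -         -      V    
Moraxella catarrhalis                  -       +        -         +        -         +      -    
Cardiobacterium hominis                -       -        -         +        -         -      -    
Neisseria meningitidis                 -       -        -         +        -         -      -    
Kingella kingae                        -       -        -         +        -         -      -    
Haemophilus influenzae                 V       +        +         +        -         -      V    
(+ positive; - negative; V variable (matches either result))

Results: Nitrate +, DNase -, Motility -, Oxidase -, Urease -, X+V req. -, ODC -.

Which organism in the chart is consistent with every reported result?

Aggregatibacter actinomycetemcomitans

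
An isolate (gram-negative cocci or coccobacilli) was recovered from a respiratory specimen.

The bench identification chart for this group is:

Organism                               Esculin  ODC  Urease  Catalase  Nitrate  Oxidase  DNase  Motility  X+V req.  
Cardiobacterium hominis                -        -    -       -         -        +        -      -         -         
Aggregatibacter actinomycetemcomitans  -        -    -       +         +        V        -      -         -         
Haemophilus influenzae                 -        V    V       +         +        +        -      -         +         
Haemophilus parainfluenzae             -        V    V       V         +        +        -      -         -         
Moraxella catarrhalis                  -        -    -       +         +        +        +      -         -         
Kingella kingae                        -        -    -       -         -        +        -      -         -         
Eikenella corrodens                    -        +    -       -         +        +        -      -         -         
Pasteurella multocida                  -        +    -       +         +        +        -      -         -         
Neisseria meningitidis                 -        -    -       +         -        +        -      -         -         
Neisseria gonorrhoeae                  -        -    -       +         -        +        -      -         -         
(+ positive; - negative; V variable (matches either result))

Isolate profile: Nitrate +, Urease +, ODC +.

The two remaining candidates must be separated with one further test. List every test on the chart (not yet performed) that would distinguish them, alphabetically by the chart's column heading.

X+V req.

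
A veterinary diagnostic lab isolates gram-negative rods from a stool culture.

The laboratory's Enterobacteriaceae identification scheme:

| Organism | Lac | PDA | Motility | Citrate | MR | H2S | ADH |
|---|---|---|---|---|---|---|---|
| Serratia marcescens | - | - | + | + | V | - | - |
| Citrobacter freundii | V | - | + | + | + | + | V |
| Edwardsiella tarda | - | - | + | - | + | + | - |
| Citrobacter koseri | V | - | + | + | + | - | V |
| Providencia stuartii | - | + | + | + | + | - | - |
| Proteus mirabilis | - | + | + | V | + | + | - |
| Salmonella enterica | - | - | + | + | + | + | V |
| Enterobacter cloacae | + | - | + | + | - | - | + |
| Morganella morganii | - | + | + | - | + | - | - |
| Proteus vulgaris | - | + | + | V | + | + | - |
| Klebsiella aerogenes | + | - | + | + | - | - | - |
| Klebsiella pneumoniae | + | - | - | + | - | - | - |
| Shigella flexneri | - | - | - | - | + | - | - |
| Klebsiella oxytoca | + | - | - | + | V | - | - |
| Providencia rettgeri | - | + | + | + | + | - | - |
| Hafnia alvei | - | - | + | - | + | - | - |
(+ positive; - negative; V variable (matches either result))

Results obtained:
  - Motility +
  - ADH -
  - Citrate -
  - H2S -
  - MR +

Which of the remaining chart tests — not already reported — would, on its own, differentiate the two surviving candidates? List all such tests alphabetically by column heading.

Citrate -: excludes 10 organisms — 6 left.
ADH -: all 6 remaining candidates are consistent.
H2S -: excludes Edwardsiella tarda, Proteus mirabilis, Proteus vulgaris — 3 left.
MR +: all 3 remaining candidates are consistent.
Motility +: excludes Shigella flexneri — 2 left.
Two candidates remain: Hafnia alvei and Morganella morganii.
  Lac: - vs - — same for both, does not separate.
  PDA: Hafnia alvei -, Morganella morganii + — discriminates.

PDA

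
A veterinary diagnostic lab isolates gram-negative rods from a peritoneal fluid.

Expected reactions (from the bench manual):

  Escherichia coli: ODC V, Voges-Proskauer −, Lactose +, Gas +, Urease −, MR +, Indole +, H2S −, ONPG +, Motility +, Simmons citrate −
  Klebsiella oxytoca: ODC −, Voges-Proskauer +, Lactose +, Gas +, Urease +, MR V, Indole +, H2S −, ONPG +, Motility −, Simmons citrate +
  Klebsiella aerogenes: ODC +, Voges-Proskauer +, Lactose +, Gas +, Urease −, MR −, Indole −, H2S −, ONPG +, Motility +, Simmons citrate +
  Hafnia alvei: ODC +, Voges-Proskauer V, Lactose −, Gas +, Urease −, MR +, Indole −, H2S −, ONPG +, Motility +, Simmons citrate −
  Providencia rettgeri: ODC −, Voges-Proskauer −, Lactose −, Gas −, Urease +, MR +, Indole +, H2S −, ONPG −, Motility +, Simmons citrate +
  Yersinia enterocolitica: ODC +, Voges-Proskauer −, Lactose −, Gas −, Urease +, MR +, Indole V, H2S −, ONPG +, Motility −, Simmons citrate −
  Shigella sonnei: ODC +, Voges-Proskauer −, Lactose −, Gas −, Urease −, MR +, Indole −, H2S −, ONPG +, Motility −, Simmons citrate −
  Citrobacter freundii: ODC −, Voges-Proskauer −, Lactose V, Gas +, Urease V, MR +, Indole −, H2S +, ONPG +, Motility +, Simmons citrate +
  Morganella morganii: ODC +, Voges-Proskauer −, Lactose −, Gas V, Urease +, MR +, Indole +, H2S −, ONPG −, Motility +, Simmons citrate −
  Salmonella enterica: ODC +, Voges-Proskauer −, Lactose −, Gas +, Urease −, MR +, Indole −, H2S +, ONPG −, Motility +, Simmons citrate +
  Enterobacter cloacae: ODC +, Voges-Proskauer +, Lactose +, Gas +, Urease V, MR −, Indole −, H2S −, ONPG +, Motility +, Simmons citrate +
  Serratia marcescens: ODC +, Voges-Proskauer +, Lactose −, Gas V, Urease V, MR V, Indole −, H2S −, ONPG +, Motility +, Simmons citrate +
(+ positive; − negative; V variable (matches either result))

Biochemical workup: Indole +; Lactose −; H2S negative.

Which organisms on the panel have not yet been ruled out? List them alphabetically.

H2S −: excludes Citrobacter freundii, Salmonella enterica — 10 left.
Lactose −: excludes Escherichia coli, Klebsiella oxytoca, Klebsiella aerogenes, Enterobacter cloacae — 6 left.
Indole +: excludes Hafnia alvei, Shigella sonnei, Serratia marcescens — 3 left.

Morganella morganii, Providencia rettgeri, Yersinia enterocolitica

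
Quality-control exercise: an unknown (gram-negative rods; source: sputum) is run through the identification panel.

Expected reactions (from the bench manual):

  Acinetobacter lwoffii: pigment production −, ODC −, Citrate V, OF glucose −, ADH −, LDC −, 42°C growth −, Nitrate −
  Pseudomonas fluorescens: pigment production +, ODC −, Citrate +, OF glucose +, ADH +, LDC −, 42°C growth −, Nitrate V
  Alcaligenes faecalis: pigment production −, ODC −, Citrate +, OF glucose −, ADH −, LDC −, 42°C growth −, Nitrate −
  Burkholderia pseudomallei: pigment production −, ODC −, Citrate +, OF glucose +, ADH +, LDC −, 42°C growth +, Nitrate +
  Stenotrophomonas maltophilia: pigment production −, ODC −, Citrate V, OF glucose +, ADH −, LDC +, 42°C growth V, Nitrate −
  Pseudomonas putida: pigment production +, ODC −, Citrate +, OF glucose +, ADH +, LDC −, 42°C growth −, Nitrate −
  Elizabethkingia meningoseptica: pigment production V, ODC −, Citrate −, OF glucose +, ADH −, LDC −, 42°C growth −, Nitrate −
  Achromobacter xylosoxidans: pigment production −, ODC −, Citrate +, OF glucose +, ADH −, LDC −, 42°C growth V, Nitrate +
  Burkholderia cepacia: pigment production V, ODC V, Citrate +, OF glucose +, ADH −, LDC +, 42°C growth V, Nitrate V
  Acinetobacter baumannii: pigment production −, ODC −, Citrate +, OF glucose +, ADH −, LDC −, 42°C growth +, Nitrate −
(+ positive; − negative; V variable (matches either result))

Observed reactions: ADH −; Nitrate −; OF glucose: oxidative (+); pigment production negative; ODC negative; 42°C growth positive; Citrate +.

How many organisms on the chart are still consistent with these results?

3

ODC −: all 10 remaining candidates are consistent.
pigment production −: excludes Pseudomonas fluorescens, Pseudomonas putida — 8 left.
OF glucose +: excludes Acinetobacter lwoffii, Alcaligenes faecalis — 6 left.
Citrate +: excludes Elizabethkingia meningoseptica — 5 left.
ADH −: excludes Burkholderia pseudomallei — 4 left.
42°C growth +: all 4 remaining candidates are consistent.
Nitrate −: excludes Achromobacter xylosoxidans — 3 left.
Still consistent: Acinetobacter baumannii, Burkholderia cepacia, Stenotrophomonas maltophilia.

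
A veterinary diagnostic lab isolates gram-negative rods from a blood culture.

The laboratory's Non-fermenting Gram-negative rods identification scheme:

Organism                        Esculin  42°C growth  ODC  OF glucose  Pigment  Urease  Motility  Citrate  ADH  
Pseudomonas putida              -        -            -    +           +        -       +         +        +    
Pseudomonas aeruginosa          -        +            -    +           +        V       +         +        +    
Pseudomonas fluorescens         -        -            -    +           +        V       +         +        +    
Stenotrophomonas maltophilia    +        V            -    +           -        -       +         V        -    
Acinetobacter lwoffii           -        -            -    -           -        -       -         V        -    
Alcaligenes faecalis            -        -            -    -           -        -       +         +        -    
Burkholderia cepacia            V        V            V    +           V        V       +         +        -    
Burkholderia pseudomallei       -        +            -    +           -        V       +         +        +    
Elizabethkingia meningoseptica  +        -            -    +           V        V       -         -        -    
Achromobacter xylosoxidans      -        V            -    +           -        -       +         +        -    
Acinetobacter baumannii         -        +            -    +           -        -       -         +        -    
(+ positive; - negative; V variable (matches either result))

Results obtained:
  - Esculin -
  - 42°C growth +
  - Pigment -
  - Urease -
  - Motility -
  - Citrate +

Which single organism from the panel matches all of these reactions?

Acinetobacter baumannii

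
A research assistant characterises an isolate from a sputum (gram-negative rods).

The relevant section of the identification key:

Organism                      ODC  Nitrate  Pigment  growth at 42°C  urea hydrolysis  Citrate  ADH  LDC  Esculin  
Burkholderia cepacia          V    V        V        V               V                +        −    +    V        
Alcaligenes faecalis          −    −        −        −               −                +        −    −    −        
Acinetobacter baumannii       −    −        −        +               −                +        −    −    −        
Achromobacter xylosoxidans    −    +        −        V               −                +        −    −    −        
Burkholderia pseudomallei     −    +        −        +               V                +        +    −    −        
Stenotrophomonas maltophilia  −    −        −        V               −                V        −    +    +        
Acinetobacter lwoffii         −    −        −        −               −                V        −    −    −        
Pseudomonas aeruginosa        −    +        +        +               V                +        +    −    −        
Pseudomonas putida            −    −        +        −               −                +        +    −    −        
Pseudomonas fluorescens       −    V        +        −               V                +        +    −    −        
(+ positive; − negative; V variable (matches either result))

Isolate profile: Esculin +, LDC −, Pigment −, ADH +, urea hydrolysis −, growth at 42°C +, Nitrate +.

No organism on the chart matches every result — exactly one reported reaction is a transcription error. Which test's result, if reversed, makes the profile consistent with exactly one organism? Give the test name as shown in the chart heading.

Esculin

As reported, no row in the chart matches all 7 reactions.
Reversing Nitrate → still no organism matches.
Reversing ADH → still no organism matches.
Reversing Pigment → still no organism matches.
Reversing LDC → still no organism matches.
Reversing Esculin (to −) → unique match: Burkholderia pseudomallei.
Reversing growth at 42°C → still no organism matches.
Reversing urea hydrolysis → still no organism matches.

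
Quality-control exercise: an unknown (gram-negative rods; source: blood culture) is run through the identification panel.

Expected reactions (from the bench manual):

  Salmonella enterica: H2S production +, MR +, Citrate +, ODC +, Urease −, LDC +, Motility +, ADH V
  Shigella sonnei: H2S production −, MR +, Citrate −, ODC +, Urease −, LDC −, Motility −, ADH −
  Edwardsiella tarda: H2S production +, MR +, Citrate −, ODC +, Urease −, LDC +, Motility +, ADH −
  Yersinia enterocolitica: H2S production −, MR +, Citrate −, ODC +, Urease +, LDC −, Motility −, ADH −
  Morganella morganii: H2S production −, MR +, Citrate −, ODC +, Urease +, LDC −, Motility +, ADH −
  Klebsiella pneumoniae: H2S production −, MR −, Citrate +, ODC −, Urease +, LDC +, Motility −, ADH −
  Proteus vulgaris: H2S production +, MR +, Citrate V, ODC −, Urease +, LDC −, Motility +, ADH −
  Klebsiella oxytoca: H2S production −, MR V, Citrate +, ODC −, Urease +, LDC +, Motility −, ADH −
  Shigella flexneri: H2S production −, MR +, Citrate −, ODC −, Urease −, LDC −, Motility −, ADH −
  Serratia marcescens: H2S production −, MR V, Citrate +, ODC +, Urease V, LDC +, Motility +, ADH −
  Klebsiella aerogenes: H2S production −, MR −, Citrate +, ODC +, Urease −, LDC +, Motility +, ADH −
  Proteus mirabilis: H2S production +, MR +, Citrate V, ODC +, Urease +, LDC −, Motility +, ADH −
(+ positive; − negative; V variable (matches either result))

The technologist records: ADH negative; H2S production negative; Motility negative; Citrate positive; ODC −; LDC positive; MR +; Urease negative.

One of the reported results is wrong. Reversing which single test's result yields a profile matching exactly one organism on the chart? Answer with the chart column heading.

Urease

As reported, no row in the chart matches all 8 reactions.
Reversing Urease (to +) → unique match: Klebsiella oxytoca.
Reversing ADH → still no organism matches.
Reversing MR → still no organism matches.
Reversing LDC → still no organism matches.
Reversing ODC → still no organism matches.
Reversing H2S production → still no organism matches.
Reversing Motility → still no organism matches.
Reversing Citrate → still no organism matches.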